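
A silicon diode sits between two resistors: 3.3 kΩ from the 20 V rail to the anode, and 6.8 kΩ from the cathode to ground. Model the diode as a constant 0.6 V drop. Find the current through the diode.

The two resistors are in series with the diode, so KVL gives 20 = I·3.3 + 0.6 + I·6.8.
I = (20 − 0.6) / (3.3 + 6.8) kΩ = 19.4 / 10.1 = 1.92 mA.

I ≈ 1.9 mA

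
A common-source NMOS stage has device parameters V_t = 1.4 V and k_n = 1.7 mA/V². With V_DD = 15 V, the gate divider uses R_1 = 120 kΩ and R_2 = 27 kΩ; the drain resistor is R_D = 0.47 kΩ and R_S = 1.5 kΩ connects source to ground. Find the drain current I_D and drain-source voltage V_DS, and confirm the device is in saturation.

V_G = V_DD·R_2/(R_1+R_2) = 15×27/147 = 2.76 V.
Assume saturation: I_D = (k_n/2)(V_GS − V_t)² with V_GS = V_G − I_D·R_S = 2.76 − 1.5·I_D.
Substituting gives 1.91·I_D² − 4.46·I_D + 1.56 = 0, with roots I_D = 0.43 or 1.9 mA.
The root I_D = 1.9 mA gives V_GS = -0.0952 V ≤ V_t, so take I_D = 0.43 mA.
Then V_GS = 2.11 V and V_DS = V_DD − I_D(R_D+R_S) = 15 − 0.43×1.97 = 14.2 V.
Saturation requires V_DS ≥ V_GS − V_t = 0.711 V; 14.2 ≥ 0.711 ✓.

I_D ≈ 0.43 mA, V_DS ≈ 14 V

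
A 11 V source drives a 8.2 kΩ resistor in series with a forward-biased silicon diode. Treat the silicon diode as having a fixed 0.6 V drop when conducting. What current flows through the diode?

I ≈ 1.3 mA

KVL around the loop: 11 = V_D + I·R = 0.6 + I × 8.2 kΩ.
So I = (11 − 0.6) / 8.2 kΩ = 10.4 / 8.2 = 1.27 mA.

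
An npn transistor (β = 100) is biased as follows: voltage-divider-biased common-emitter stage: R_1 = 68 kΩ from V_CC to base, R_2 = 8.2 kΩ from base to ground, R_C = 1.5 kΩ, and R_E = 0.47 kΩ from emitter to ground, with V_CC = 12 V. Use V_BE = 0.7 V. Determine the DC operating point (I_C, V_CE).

I_C ≈ 1.1 mA, V_CE ≈ 9.9 V

Thevenize the base divider: V_Th = V_CC·R_2/(R_1+R_2) = 12×8.2/76.2 = 1.29 V, R_Th = R_1‖R_2 = 7.32 kΩ.
Base-emitter loop: V_Th = I_B·R_Th + V_BE + (β+1)I_B·R_E, so I_B = (1.29 − 0.7) / (7.32 + 101×0.47) = 0.0108 mA.
I_C = β·I_B = 100×0.0108 = 1.08 mA, and I_E = (β+1)I_B = 1.09 mA.
V_CE = V_CC − I_C·R_C − I_E·R_E = 12 − 1.08×1.5 − 1.09×0.47 = 9.87 V.
V_CE = 9.87 V > 0.2 V confirms active-region operation.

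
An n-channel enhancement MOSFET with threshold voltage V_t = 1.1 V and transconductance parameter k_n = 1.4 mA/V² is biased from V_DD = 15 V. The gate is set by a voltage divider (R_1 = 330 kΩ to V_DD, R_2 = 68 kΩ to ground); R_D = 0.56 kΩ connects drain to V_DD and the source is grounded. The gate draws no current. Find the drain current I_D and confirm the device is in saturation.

V_G = V_DD·R_2/(R_1+R_2) = 15×68/398 = 2.56 V. With the source grounded, V_GS = V_G = 2.56 V.
Assume saturation: I_D = (k_n/2)(V_GS − V_t)² = (1.4/2)×(2.56 − 1.1)² = 0.7×1.46² = 1.5 mA.
V_DS = V_DD − I_D·R_D = 15 − 1.5×0.56 = 14.2 V.
Saturation requires V_DS ≥ V_GS − V_t = 1.46 V; 14.2 ≥ 1.46 ✓.

I_D ≈ 1.5 mA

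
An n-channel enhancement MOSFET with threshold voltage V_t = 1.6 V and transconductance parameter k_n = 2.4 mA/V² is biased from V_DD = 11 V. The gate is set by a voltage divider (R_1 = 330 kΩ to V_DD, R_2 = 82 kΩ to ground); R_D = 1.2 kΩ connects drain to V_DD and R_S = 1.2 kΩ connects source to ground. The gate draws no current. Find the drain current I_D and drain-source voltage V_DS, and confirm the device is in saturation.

V_G = V_DD·R_2/(R_1+R_2) = 11×82/412 = 2.19 V.
Assume saturation: I_D = (k_n/2)(V_GS − V_t)² with V_GS = V_G − I_D·R_S = 2.19 − 1.2·I_D.
Substituting gives 1.73·I_D² − 2.7·I_D + 0.417 = 0, with roots I_D = 0.174 or 1.39 mA.
The root I_D = 1.39 mA gives V_GS = 0.525 V ≤ V_t, so take I_D = 0.174 mA.
Then V_GS = 1.98 V and V_DS = V_DD − I_D(R_D+R_S) = 11 − 0.174×2.4 = 10.6 V.
Saturation requires V_DS ≥ V_GS − V_t = 0.381 V; 10.6 ≥ 0.381 ✓.

I_D ≈ 0.17 mA, V_DS ≈ 11 V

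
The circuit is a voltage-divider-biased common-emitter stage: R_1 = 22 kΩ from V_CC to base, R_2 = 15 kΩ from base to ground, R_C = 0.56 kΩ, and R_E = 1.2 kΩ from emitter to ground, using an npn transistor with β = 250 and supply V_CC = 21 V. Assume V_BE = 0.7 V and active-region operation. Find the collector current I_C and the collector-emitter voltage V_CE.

Thevenize the base divider: V_Th = V_CC·R_2/(R_1+R_2) = 21×15/37 = 8.51 V, R_Th = R_1‖R_2 = 8.92 kΩ.
Base-emitter loop: V_Th = I_B·R_Th + V_BE + (β+1)I_B·R_E, so I_B = (8.51 − 0.7) / (8.92 + 251×1.2) = 0.0252 mA.
I_C = β·I_B = 250×0.0252 = 6.3 mA, and I_E = (β+1)I_B = 6.32 mA.
V_CE = V_CC − I_C·R_C − I_E·R_E = 21 − 6.3×0.56 − 6.32×1.2 = 9.88 V.
V_CE = 9.88 V > 0.2 V confirms active-region operation.

I_C ≈ 6.3 mA, V_CE ≈ 9.9 V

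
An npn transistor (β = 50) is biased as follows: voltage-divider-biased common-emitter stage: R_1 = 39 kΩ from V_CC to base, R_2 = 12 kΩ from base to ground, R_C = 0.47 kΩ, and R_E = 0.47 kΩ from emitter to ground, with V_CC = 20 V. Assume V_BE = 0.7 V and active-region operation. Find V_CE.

Thevenize the base divider: V_Th = V_CC·R_2/(R_1+R_2) = 20×12/51 = 4.71 V, R_Th = R_1‖R_2 = 9.18 kΩ.
Base-emitter loop: V_Th = I_B·R_Th + V_BE + (β+1)I_B·R_E, so I_B = (4.71 − 0.7) / (9.18 + 51×0.47) = 0.121 mA.
I_C = β·I_B = 50×0.121 = 6.04 mA, and I_E = (β+1)I_B = 6.16 mA.
V_CE = V_CC − I_C·R_C − I_E·R_E = 20 − 6.04×0.47 − 6.16×0.47 = 14.3 V.
V_CE = 14.3 V > 0.2 V confirms active-region operation.

V_CE ≈ 14 V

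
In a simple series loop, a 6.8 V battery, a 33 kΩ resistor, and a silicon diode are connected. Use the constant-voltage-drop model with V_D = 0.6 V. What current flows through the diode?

KVL around the loop: 6.8 = V_D + I·R = 0.6 + I × 33 kΩ.
So I = (6.8 − 0.6) / 33 kΩ = 6.2 / 33 = 0.188 mA.

I ≈ 0.19 mA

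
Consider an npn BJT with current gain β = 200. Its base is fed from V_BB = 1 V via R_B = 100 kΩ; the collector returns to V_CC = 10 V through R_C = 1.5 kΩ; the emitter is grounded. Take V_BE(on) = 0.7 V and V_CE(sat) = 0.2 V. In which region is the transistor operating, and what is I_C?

active; I_C ≈ 0.6 mA

Assume active. Base-emitter loop: I_B = (V_BB − V_BE)/R_B = (1 − 0.7)/100 = 0.003 mA.
I_C = β·I_B = 200×0.003 = 0.6 mA.
V_CE = V_CC − I_C·R_C = 10 − 0.6×1.5 = 9.1 V > V_CE(sat), so the active-region assumption holds.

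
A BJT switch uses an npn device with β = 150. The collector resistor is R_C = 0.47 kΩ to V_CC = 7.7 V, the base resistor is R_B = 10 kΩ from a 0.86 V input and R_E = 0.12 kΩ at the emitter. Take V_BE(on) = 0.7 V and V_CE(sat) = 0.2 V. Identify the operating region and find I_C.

Assume active. Base-emitter loop: I_B = (V_BB − V_BE)/(R_B + (β+1)R_E) = (0.86 − 0.7)/(10 + 151×0.12) = 0.00569 mA.
I_C = β·I_B = 150×0.00569 = 0.853 mA.
V_CE = V_CC − I_C·R_C − I_E·R_E = 7.7 − 0.853×0.47 − 0.859×0.12 = 7.2 V > V_CE(sat), so the active-region assumption holds.

active; I_C ≈ 0.85 mA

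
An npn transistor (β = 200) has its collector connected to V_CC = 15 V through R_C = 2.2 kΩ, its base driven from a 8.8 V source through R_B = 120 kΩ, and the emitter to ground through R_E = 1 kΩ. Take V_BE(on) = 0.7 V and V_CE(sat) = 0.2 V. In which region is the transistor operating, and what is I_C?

Assume active: I_B = (8.8 − 0.7)/(120 + 201×1) = 0.0252 mA, I_C = β·I_B = 5.05 mA.
Then V_CE = 15 − 5.05×2.2 − 5.07×1 = -1.17 V < 0.2 V — the active assumption fails.
Re-solve with V_CE = 0.2 V. KCL at the emitter: V_E/R_E = (V_BB−0.7−V_E)/R_B + (V_CC−0.2−V_E)/R_C, giving V_E = 4.64 V.
I_C = (V_CC − 0.2 − V_E)/R_C = (14.8 − 4.64)/2.2 = 4.62 mA.
Check: I_B = (8.1 − 4.64)/120 = 0.0288 mA, and β·I_B = 5.76 mA > I_C, confirming saturation.

saturation; I_C ≈ 4.6 mA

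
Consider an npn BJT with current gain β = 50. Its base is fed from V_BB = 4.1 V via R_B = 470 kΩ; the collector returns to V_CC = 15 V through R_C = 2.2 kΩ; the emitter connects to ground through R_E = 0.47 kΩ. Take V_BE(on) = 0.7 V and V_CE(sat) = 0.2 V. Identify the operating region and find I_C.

Assume active. Base-emitter loop: I_B = (V_BB − V_BE)/(R_B + (β+1)R_E) = (4.1 − 0.7)/(470 + 51×0.47) = 0.00688 mA.
I_C = β·I_B = 50×0.00688 = 0.344 mA.
V_CE = V_CC − I_C·R_C − I_E·R_E = 15 − 0.344×2.2 − 0.351×0.47 = 14.1 V > V_CE(sat), so the active-region assumption holds.

active; I_C ≈ 0.34 mA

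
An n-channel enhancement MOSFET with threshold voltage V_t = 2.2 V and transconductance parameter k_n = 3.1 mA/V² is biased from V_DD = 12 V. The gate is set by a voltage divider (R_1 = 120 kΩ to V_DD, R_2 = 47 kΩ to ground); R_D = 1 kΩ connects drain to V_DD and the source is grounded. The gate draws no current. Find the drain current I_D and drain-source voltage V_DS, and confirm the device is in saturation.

I_D ≈ 2.1 mA, V_DS ≈ 9.9 V

V_G = V_DD·R_2/(R_1+R_2) = 12×47/167 = 3.38 V. With the source grounded, V_GS = V_G = 3.38 V.
Assume saturation: I_D = (k_n/2)(V_GS − V_t)² = (3.1/2)×(3.38 − 2.2)² = 1.55×1.18² = 2.15 mA.
V_DS = V_DD − I_D·R_D = 12 − 2.15×1 = 9.85 V.
Saturation requires V_DS ≥ V_GS − V_t = 1.18 V; 9.85 ≥ 1.18 ✓.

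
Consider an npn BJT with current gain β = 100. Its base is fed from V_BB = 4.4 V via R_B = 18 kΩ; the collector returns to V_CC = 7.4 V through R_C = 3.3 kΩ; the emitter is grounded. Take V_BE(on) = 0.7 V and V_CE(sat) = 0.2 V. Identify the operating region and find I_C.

saturation; I_C ≈ 2.2 mA

Assume active: I_B = (4.4 − 0.7)/18 = 0.206 mA, giving I_C = β·I_B = 20.6 mA.
But then V_CE = 7.4 − 20.6×3.3 = -60.4 V < V_CE(sat) = 0.2 V — impossible in the active region.
So the transistor is saturated. With V_CE = 0.2 V, I_C = (V_CC − 0.2)/R_C = 7.2/3.3 = 2.18 mA.
Check: β·I_B = 20.6 mA > I_C = 2.18 mA, confirming saturation.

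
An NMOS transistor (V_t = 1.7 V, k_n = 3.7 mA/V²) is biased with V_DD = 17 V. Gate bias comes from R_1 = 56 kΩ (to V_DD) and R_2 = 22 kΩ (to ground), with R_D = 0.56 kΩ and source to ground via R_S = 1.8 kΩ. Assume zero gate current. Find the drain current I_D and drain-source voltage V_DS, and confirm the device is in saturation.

I_D ≈ 1.3 mA, V_DS ≈ 14 V

V_G = V_DD·R_2/(R_1+R_2) = 17×22/78 = 4.79 V.
Assume saturation: I_D = (k_n/2)(V_GS − V_t)² with V_GS = V_G − I_D·R_S = 4.79 − 1.8·I_D.
Substituting gives 5.99·I_D² − 21.6·I_D + 17.7 = 0, with roots I_D = 1.26 or 2.34 mA.
The root I_D = 2.34 mA gives V_GS = 0.574 V ≤ V_t, so take I_D = 1.26 mA.
Then V_GS = 2.53 V and V_DS = V_DD − I_D(R_D+R_S) = 17 − 1.26×2.36 = 14 V.
Saturation requires V_DS ≥ V_GS − V_t = 0.826 V; 14 ≥ 0.826 ✓.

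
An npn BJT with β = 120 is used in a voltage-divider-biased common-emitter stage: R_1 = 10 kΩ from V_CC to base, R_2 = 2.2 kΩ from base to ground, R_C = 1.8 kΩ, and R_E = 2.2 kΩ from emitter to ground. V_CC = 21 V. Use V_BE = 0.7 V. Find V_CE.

Thevenize the base divider: V_Th = V_CC·R_2/(R_1+R_2) = 21×2.2/12.2 = 3.79 V, R_Th = R_1‖R_2 = 1.8 kΩ.
Base-emitter loop: V_Th = I_B·R_Th + V_BE + (β+1)I_B·R_E, so I_B = (3.79 − 0.7) / (1.8 + 121×2.2) = 0.0115 mA.
I_C = β·I_B = 120×0.0115 = 1.38 mA, and I_E = (β+1)I_B = 1.39 mA.
V_CE = V_CC − I_C·R_C − I_E·R_E = 21 − 1.38×1.8 − 1.39×2.2 = 15.4 V.
V_CE = 15.4 V > 0.2 V confirms active-region operation.

V_CE ≈ 15 V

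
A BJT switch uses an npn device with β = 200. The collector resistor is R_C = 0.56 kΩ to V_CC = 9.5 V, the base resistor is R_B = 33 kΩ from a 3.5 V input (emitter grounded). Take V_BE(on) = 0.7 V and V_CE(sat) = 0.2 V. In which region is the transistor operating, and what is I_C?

Assume active: I_B = (3.5 − 0.7)/33 = 0.0848 mA, giving I_C = β·I_B = 17 mA.
But then V_CE = 9.5 − 17×0.56 = -0.00303 V < V_CE(sat) = 0.2 V — impossible in the active region.
So the transistor is saturated. With V_CE = 0.2 V, I_C = (V_CC − 0.2)/R_C = 9.3/0.56 = 16.6 mA.
Check: β·I_B = 17 mA > I_C = 16.6 mA, confirming saturation.

saturation; I_C ≈ 17 mA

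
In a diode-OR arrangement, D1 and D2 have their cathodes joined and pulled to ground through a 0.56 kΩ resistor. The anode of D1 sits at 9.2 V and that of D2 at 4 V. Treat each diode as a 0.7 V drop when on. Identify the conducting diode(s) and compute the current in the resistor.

Only D1 conducts; I_R ≈ 15 mA

Assume both conduct. Then node N would need to be at both 9.2−0.7 = 8.5 V and 4−0.7 = 3.3 V, which is impossible.
Assume only D1 conducts: V_N = 9.2 − 0.7 = 8.5 V, so I_R = 8.5/0.56 = 15.2 mA.
Check D2: its anode-to-cathode voltage is 4 − 8.5 = -4.5 V < 0.7 V, so it is off. The assumption is consistent.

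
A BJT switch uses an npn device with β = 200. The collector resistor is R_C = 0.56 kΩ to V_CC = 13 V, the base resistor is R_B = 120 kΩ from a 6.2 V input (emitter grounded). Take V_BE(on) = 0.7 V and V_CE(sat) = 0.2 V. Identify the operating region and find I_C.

Assume active. Base-emitter loop: I_B = (V_BB − V_BE)/R_B = (6.2 − 0.7)/120 = 0.0458 mA.
I_C = β·I_B = 200×0.0458 = 9.17 mA.
V_CE = V_CC − I_C·R_C = 13 − 9.17×0.56 = 7.87 V > V_CE(sat), so the active-region assumption holds.

active; I_C ≈ 9.2 mA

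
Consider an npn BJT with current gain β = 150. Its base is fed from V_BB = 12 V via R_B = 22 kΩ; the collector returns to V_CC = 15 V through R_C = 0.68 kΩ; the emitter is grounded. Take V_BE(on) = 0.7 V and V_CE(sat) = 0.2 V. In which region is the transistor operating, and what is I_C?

Assume active: I_B = (12 − 0.7)/22 = 0.514 mA, giving I_C = β·I_B = 77 mA.
But then V_CE = 15 − 77×0.68 = -37.4 V < V_CE(sat) = 0.2 V — impossible in the active region.
So the transistor is saturated. With V_CE = 0.2 V, I_C = (V_CC − 0.2)/R_C = 14.8/0.68 = 21.8 mA.
Check: β·I_B = 77 mA > I_C = 21.8 mA, confirming saturation.

saturation; I_C ≈ 22 mA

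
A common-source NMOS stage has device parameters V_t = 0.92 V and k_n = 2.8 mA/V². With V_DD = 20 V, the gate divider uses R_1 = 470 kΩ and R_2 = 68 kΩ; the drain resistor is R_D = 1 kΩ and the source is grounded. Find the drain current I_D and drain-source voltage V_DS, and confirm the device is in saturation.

I_D ≈ 3.6 mA, V_DS ≈ 16 V

V_G = V_DD·R_2/(R_1+R_2) = 20×68/538 = 2.53 V. With the source grounded, V_GS = V_G = 2.53 V.
Assume saturation: I_D = (k_n/2)(V_GS − V_t)² = (2.8/2)×(2.53 − 0.92)² = 1.4×1.61² = 3.62 mA.
V_DS = V_DD − I_D·R_D = 20 − 3.62×1 = 16.4 V.
Saturation requires V_DS ≥ V_GS − V_t = 1.61 V; 16.4 ≥ 1.61 ✓.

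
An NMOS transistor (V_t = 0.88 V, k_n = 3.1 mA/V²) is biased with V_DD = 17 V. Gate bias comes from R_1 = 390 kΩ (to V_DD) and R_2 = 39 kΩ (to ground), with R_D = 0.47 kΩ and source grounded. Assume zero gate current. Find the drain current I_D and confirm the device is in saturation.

I_D ≈ 0.69 mA

V_G = V_DD·R_2/(R_1+R_2) = 17×39/429 = 1.55 V. With the source grounded, V_GS = V_G = 1.55 V.
Assume saturation: I_D = (k_n/2)(V_GS − V_t)² = (3.1/2)×(1.55 − 0.88)² = 1.55×0.665² = 0.686 mA.
V_DS = V_DD − I_D·R_D = 17 − 0.686×0.47 = 16.7 V.
Saturation requires V_DS ≥ V_GS − V_t = 0.665 V; 16.7 ≥ 0.665 ✓.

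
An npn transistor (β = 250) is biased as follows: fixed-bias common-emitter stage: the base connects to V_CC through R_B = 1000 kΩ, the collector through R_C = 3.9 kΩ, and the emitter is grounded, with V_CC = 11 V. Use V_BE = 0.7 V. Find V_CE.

Base loop: V_CC = I_B·R_B + V_BE, so I_B = (11 − 0.7)/1000 kΩ = 0.0103 mA.
In the active region I_C = β·I_B = 250 × 0.0103 = 2.58 mA.
Collector loop: V_CE = V_CC − I_C·R_C = 11 − 2.58×3.9 = 0.957 V.
Since V_CE = 0.957 V > V_CE(sat) ≈ 0.2 V, the transistor is in the active region as assumed.

V_CE ≈ 0.96 V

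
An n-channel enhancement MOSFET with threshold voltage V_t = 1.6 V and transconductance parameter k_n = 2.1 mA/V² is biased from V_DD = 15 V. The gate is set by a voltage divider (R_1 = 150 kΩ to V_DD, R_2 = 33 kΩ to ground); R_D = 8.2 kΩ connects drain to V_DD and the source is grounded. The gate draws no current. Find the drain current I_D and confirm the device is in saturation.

I_D ≈ 1.3 mA

V_G = V_DD·R_2/(R_1+R_2) = 15×33/183 = 2.7 V. With the source grounded, V_GS = V_G = 2.7 V.
Assume saturation: I_D = (k_n/2)(V_GS − V_t)² = (2.1/2)×(2.7 − 1.6)² = 1.05×1.1² = 1.28 mA.
V_DS = V_DD − I_D·R_D = 15 − 1.28×8.2 = 4.49 V.
Saturation requires V_DS ≥ V_GS − V_t = 1.1 V; 4.49 ≥ 1.1 ✓.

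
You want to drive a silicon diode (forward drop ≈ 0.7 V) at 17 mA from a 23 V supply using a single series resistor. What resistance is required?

R ≈ 1.3 kΩ

The resistor drops V_S − V_D = 23 − 0.7 = 22.3 V at 17 mA.
R = 22.3 V / 17 mA = 1.31 kΩ.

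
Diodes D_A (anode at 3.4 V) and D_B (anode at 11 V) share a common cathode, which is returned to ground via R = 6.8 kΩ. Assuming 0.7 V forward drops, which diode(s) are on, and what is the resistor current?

Only D_B conducts; I_R ≈ 1.5 mA

Assume both conduct. Then node N would need to be at both 3.4−0.7 = 2.7 V and 11−0.7 = 10.3 V, which is impossible.
Assume only D_B conducts: V_N = 11 − 0.7 = 10.3 V, so I_R = 10.3/6.8 = 1.51 mA.
Check D_A: its anode-to-cathode voltage is 3.4 − 10.3 = -6.9 V < 0.7 V, so it is off. The assumption is consistent.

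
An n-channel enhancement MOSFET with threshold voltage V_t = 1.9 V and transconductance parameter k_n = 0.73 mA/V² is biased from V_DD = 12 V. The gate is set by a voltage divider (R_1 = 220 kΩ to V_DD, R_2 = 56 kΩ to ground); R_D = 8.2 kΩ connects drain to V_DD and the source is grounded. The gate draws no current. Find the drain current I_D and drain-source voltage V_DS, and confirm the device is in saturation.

I_D ≈ 0.1 mA, V_DS ≈ 11 V

V_G = V_DD·R_2/(R_1+R_2) = 12×56/276 = 2.43 V. With the source grounded, V_GS = V_G = 2.43 V.
Assume saturation: I_D = (k_n/2)(V_GS − V_t)² = (0.73/2)×(2.43 − 1.9)² = 0.365×0.535² = 0.104 mA.
V_DS = V_DD − I_D·R_D = 12 − 0.104×8.2 = 11.1 V.
Saturation requires V_DS ≥ V_GS − V_t = 0.535 V; 11.1 ≥ 0.535 ✓.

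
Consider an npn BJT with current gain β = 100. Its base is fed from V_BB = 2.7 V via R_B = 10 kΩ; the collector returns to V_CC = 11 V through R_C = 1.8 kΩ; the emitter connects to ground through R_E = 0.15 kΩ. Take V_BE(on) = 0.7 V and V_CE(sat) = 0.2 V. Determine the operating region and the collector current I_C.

Assume active: I_B = (2.7 − 0.7)/(10 + 101×0.15) = 0.0795 mA, I_C = β·I_B = 7.95 mA.
Then V_CE = 11 − 7.95×1.8 − 8.03×0.15 = -4.52 V < 0.2 V — the active assumption fails.
Re-solve with V_CE = 0.2 V. KCL at the emitter: V_E/R_E = (V_BB−0.7−V_E)/R_B + (V_CC−0.2−V_E)/R_C, giving V_E = 0.847 V.
I_C = (V_CC − 0.2 − V_E)/R_C = (10.8 − 0.847)/1.8 = 5.53 mA.
Check: I_B = (2 − 0.847)/10 = 0.115 mA, and β·I_B = 11.5 mA > I_C, confirming saturation.

saturation; I_C ≈ 5.5 mA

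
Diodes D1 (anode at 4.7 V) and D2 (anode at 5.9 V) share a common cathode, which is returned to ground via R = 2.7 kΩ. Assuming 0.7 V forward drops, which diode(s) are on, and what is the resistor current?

Only D2 conducts; I_R ≈ 1.9 mA

Assume both conduct. Then node N would need to be at both 4.7−0.7 = 4 V and 5.9−0.7 = 5.2 V, which is impossible.
Assume only D2 conducts: V_N = 5.9 − 0.7 = 5.2 V, so I_R = 5.2/2.7 = 1.93 mA.
Check D1: its anode-to-cathode voltage is 4.7 − 5.2 = -0.5 V < 0.7 V, so it is off. The assumption is consistent.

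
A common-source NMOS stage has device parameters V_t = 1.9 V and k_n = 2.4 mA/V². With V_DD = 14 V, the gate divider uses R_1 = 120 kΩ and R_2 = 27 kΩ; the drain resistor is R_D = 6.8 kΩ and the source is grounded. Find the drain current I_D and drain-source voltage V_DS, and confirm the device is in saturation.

V_G = V_DD·R_2/(R_1+R_2) = 14×27/147 = 2.57 V. With the source grounded, V_GS = V_G = 2.57 V.
Assume saturation: I_D = (k_n/2)(V_GS − V_t)² = (2.4/2)×(2.57 − 1.9)² = 1.2×0.671² = 0.541 mA.
V_DS = V_DD − I_D·R_D = 14 − 0.541×6.8 = 10.3 V.
Saturation requires V_DS ≥ V_GS − V_t = 0.671 V; 10.3 ≥ 0.671 ✓.

I_D ≈ 0.54 mA, V_DS ≈ 10 V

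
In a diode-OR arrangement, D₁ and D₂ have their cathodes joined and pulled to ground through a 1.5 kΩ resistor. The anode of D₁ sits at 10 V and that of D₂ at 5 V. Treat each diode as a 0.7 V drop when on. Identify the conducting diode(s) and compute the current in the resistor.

Assume both conduct. Then node N would need to be at both 10−0.7 = 9.3 V and 5−0.7 = 4.3 V, which is impossible.
Assume only D₁ conducts: V_N = 10 − 0.7 = 9.3 V, so I_R = 9.3/1.5 = 6.2 mA.
Check D₂: its anode-to-cathode voltage is 5 − 9.3 = -4.3 V < 0.7 V, so it is off. The assumption is consistent.

Only D₁ conducts; I_R ≈ 6.2 mA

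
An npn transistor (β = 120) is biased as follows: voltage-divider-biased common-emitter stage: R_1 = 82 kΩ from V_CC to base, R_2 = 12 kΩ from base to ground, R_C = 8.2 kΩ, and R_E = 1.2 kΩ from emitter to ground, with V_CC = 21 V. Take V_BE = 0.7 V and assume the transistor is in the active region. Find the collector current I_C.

Thevenize the base divider: V_Th = V_CC·R_2/(R_1+R_2) = 21×12/94 = 2.68 V, R_Th = R_1‖R_2 = 10.5 kΩ.
Base-emitter loop: V_Th = I_B·R_Th + V_BE + (β+1)I_B·R_E, so I_B = (2.68 − 0.7) / (10.5 + 121×1.2) = 0.0127 mA.
I_C = β·I_B = 120×0.0127 = 1.53 mA, and I_E = (β+1)I_B = 1.54 mA.
V_CE = V_CC − I_C·R_C − I_E·R_E = 21 − 1.53×8.2 − 1.54×1.2 = 6.63 V.
V_CE = 6.63 V > 0.2 V confirms active-region operation.

I_C ≈ 1.5 mA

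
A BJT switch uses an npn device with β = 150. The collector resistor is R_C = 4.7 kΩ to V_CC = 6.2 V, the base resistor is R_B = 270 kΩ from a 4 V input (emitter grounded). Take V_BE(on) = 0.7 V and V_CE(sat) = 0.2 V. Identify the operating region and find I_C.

Assume active: I_B = (4 − 0.7)/270 = 0.0122 mA, giving I_C = β·I_B = 1.83 mA.
But then V_CE = 6.2 − 1.83×4.7 = -2.42 V < V_CE(sat) = 0.2 V — impossible in the active region.
So the transistor is saturated. With V_CE = 0.2 V, I_C = (V_CC − 0.2)/R_C = 6/4.7 = 1.28 mA.
Check: β·I_B = 1.83 mA > I_C = 1.28 mA, confirming saturation.

saturation; I_C ≈ 1.3 mA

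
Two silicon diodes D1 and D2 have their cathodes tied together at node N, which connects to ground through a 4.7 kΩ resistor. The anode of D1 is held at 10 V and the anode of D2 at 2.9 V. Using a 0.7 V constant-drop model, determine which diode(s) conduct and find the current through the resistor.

Only D1 conducts; I_R ≈ 2 mA

Assume both conduct. Then node N would need to be at both 10−0.7 = 9.3 V and 2.9−0.7 = 2.2 V, which is impossible.
Assume only D1 conducts: V_N = 10 − 0.7 = 9.3 V, so I_R = 9.3/4.7 = 1.98 mA.
Check D2: its anode-to-cathode voltage is 2.9 − 9.3 = -6.4 V < 0.7 V, so it is off. The assumption is consistent.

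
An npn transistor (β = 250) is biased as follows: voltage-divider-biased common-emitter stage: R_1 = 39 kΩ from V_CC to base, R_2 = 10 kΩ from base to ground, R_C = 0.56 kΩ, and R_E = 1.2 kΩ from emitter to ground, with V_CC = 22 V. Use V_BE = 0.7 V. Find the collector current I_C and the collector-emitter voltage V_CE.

I_C ≈ 3.1 mA, V_CE ≈ 17 V

Thevenize the base divider: V_Th = V_CC·R_2/(R_1+R_2) = 22×10/49 = 4.49 V, R_Th = R_1‖R_2 = 7.96 kΩ.
Base-emitter loop: V_Th = I_B·R_Th + V_BE + (β+1)I_B·R_E, so I_B = (4.49 − 0.7) / (7.96 + 251×1.2) = 0.0123 mA.
I_C = β·I_B = 250×0.0123 = 3.06 mA, and I_E = (β+1)I_B = 3.08 mA.
V_CE = V_CC − I_C·R_C − I_E·R_E = 22 − 3.06×0.56 − 3.08×1.2 = 16.6 V.
V_CE = 16.6 V > 0.2 V confirms active-region operation.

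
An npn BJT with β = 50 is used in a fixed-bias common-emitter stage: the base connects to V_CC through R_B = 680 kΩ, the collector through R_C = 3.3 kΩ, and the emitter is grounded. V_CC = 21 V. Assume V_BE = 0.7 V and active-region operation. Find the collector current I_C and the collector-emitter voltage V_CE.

Base loop: V_CC = I_B·R_B + V_BE, so I_B = (21 − 0.7)/680 kΩ = 0.0299 mA.
In the active region I_C = β·I_B = 50 × 0.0299 = 1.49 mA.
Collector loop: V_CE = V_CC − I_C·R_C = 21 − 1.49×3.3 = 16.1 V.
Since V_CE = 16.1 V > V_CE(sat) ≈ 0.2 V, the transistor is in the active region as assumed.

I_C ≈ 1.5 mA, V_CE ≈ 16 V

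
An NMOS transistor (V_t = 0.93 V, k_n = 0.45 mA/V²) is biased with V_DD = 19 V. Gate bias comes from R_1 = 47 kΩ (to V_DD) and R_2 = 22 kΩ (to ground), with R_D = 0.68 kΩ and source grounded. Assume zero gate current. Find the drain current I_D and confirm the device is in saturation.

V_G = V_DD·R_2/(R_1+R_2) = 19×22/69 = 6.06 V. With the source grounded, V_GS = V_G = 6.06 V.
Assume saturation: I_D = (k_n/2)(V_GS − V_t)² = (0.45/2)×(6.06 − 0.93)² = 0.225×5.13² = 5.92 mA.
V_DS = V_DD − I_D·R_D = 19 − 5.92×0.68 = 15 V.
Saturation requires V_DS ≥ V_GS − V_t = 5.13 V; 15 ≥ 5.13 ✓.

I_D ≈ 5.9 mA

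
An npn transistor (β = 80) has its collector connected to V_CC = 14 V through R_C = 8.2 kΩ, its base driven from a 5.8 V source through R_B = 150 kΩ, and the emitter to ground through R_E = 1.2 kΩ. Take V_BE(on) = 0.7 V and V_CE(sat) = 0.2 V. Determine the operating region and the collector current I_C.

Assume active: I_B = (5.8 − 0.7)/(150 + 81×1.2) = 0.0206 mA, I_C = β·I_B = 1.65 mA.
Then V_CE = 14 − 1.65×8.2 − 1.67×1.2 = -1.54 V < 0.2 V — the active assumption fails.
Re-solve with V_CE = 0.2 V. KCL at the emitter: V_E/R_E = (V_BB−0.7−V_E)/R_B + (V_CC−0.2−V_E)/R_C, giving V_E = 1.78 V.
I_C = (V_CC − 0.2 − V_E)/R_C = (13.8 − 1.78)/8.2 = 1.47 mA.
Check: I_B = (5.1 − 1.78)/150 = 0.0221 mA, and β·I_B = 1.77 mA > I_C, confirming saturation.

saturation; I_C ≈ 1.5 mA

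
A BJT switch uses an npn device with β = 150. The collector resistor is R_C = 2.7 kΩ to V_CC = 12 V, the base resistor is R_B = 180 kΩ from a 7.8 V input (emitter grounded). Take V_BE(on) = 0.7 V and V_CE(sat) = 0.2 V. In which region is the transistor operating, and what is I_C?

saturation; I_C ≈ 4.4 mA

Assume active: I_B = (7.8 − 0.7)/180 = 0.0394 mA, giving I_C = β·I_B = 5.92 mA.
But then V_CE = 12 − 5.92×2.7 = -3.97 V < V_CE(sat) = 0.2 V — impossible in the active region.
So the transistor is saturated. With V_CE = 0.2 V, I_C = (V_CC − 0.2)/R_C = 11.8/2.7 = 4.37 mA.
Check: β·I_B = 5.92 mA > I_C = 4.37 mA, confirming saturation.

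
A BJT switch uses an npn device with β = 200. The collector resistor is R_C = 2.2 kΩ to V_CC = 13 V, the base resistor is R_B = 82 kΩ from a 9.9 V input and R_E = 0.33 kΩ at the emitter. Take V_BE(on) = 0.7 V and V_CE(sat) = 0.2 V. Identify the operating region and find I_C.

saturation; I_C ≈ 5 mA

Assume active: I_B = (9.9 − 0.7)/(82 + 201×0.33) = 0.062 mA, I_C = β·I_B = 12.4 mA.
Then V_CE = 13 − 12.4×2.2 − 12.5×0.33 = -18.4 V < 0.2 V — the active assumption fails.
Re-solve with V_CE = 0.2 V. KCL at the emitter: V_E/R_E = (V_BB−0.7−V_E)/R_B + (V_CC−0.2−V_E)/R_C, giving V_E = 1.7 V.
I_C = (V_CC − 0.2 − V_E)/R_C = (12.8 − 1.7)/2.2 = 5.05 mA.
Check: I_B = (9.2 − 1.7)/82 = 0.0915 mA, and β·I_B = 18.3 mA > I_C, confirming saturation.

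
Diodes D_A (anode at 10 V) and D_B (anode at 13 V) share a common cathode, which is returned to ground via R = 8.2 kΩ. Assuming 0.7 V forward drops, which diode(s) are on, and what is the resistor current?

Assume both conduct. Then node N would need to be at both 10−0.7 = 9.3 V and 13−0.7 = 12.3 V, which is impossible.
Assume only D_B conducts: V_N = 13 − 0.7 = 12.3 V, so I_R = 12.3/8.2 = 1.5 mA.
Check D_A: its anode-to-cathode voltage is 10 − 12.3 = -2.3 V < 0.7 V, so it is off. The assumption is consistent.

Only D_B conducts; I_R ≈ 1.5 mA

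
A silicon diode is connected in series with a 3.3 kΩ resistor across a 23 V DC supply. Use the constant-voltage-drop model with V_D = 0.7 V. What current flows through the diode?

I ≈ 6.8 mA

KVL around the loop: 23 = V_D + I·R = 0.7 + I × 3.3 kΩ.
So I = (23 − 0.7) / 3.3 kΩ = 22.3 / 3.3 = 6.76 mA.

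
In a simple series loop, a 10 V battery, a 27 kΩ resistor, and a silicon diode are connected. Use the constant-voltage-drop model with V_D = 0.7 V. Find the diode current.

KVL around the loop: 10 = V_D + I·R = 0.7 + I × 27 kΩ.
So I = (10 − 0.7) / 27 kΩ = 9.3 / 27 = 0.344 mA.

I ≈ 0.34 mA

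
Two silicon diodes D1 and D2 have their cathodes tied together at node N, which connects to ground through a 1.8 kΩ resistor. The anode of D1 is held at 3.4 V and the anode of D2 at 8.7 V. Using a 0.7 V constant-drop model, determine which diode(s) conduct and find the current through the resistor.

Assume both conduct. Then node N would need to be at both 3.4−0.7 = 2.7 V and 8.7−0.7 = 8 V, which is impossible.
Assume only D2 conducts: V_N = 8.7 − 0.7 = 8 V, so I_R = 8/1.8 = 4.44 mA.
Check D1: its anode-to-cathode voltage is 3.4 − 8 = -4.6 V < 0.7 V, so it is off. The assumption is consistent.

Only D2 conducts; I_R ≈ 4.4 mA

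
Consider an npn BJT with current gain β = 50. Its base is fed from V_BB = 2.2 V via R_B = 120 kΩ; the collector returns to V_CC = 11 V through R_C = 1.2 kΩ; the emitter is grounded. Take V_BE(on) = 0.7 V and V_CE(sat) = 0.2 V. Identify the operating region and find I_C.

active; I_C ≈ 0.63 mA

Assume active. Base-emitter loop: I_B = (V_BB − V_BE)/R_B = (2.2 − 0.7)/120 = 0.0125 mA.
I_C = β·I_B = 50×0.0125 = 0.625 mA.
V_CE = V_CC − I_C·R_C = 11 − 0.625×1.2 = 10.2 V > V_CE(sat), so the active-region assumption holds.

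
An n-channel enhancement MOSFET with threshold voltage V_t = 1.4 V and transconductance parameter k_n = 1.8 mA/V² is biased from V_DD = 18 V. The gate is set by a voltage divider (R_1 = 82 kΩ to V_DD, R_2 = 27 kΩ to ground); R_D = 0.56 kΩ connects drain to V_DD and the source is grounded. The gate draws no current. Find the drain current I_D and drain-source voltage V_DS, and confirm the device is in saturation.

I_D ≈ 8.4 mA, V_DS ≈ 13 V

V_G = V_DD·R_2/(R_1+R_2) = 18×27/109 = 4.46 V. With the source grounded, V_GS = V_G = 4.46 V.
Assume saturation: I_D = (k_n/2)(V_GS − V_t)² = (1.8/2)×(4.46 − 1.4)² = 0.9×3.06² = 8.42 mA.
V_DS = V_DD − I_D·R_D = 18 − 8.42×0.56 = 13.3 V.
Saturation requires V_DS ≥ V_GS − V_t = 3.06 V; 13.3 ≥ 3.06 ✓.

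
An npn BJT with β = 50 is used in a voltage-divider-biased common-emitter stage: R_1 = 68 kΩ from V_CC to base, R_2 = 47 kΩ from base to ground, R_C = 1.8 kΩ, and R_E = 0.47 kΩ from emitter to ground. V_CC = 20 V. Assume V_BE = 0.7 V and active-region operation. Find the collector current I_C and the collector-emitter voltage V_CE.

Thevenize the base divider: V_Th = V_CC·R_2/(R_1+R_2) = 20×47/115 = 8.17 V, R_Th = R_1‖R_2 = 27.8 kΩ.
Base-emitter loop: V_Th = I_B·R_Th + V_BE + (β+1)I_B·R_E, so I_B = (8.17 − 0.7) / (27.8 + 51×0.47) = 0.144 mA.
I_C = β·I_B = 50×0.144 = 7.22 mA, and I_E = (β+1)I_B = 7.36 mA.
V_CE = V_CC − I_C·R_C − I_E·R_E = 20 − 7.22×1.8 − 7.36×0.47 = 3.54 V.
V_CE = 3.54 V > 0.2 V confirms active-region operation.

I_C ≈ 7.2 mA, V_CE ≈ 3.5 V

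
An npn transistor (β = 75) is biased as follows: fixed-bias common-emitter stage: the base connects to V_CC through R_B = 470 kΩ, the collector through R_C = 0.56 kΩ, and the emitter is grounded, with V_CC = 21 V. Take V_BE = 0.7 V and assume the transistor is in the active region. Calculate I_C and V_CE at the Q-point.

I_C ≈ 3.2 mA, V_CE ≈ 19 V

Base loop: V_CC = I_B·R_B + V_BE, so I_B = (21 − 0.7)/470 kΩ = 0.0432 mA.
In the active region I_C = β·I_B = 75 × 0.0432 = 3.24 mA.
Collector loop: V_CE = V_CC − I_C·R_C = 21 − 3.24×0.56 = 19.2 V.
Since V_CE = 19.2 V > V_CE(sat) ≈ 0.2 V, the transistor is in the active region as assumed.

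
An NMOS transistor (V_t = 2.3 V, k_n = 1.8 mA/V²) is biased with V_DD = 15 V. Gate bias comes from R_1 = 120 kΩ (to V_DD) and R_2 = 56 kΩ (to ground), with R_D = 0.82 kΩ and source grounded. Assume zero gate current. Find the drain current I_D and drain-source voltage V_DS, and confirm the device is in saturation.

I_D ≈ 5.5 mA, V_DS ≈ 10 V

V_G = V_DD·R_2/(R_1+R_2) = 15×56/176 = 4.77 V. With the source grounded, V_GS = V_G = 4.77 V.
Assume saturation: I_D = (k_n/2)(V_GS − V_t)² = (1.8/2)×(4.77 − 2.3)² = 0.9×2.47² = 5.5 mA.
V_DS = V_DD − I_D·R_D = 15 − 5.5×0.82 = 10.5 V.
Saturation requires V_DS ≥ V_GS − V_t = 2.47 V; 10.5 ≥ 2.47 ✓.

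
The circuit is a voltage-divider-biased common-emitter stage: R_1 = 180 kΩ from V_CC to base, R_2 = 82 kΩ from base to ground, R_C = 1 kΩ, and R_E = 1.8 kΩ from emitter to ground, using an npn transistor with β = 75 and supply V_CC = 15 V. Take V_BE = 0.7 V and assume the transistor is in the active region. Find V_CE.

Thevenize the base divider: V_Th = V_CC·R_2/(R_1+R_2) = 15×82/262 = 4.69 V, R_Th = R_1‖R_2 = 56.3 kΩ.
Base-emitter loop: V_Th = I_B·R_Th + V_BE + (β+1)I_B·R_E, so I_B = (4.69 − 0.7) / (56.3 + 76×1.8) = 0.0207 mA.
I_C = β·I_B = 75×0.0207 = 1.55 mA, and I_E = (β+1)I_B = 1.57 mA.
V_CE = V_CC − I_C·R_C − I_E·R_E = 15 − 1.55×1 − 1.57×1.8 = 10.6 V.
V_CE = 10.6 V > 0.2 V confirms active-region operation.

V_CE ≈ 11 V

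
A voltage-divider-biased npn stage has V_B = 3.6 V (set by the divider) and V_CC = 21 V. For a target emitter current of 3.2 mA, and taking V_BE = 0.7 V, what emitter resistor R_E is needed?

V_E = V_B − V_BE = 3.6 − 0.7 = 2.9 V.
R_E = V_E / I_E = 2.9 / 3.2 = 0.906 kΩ.

R_E ≈ 0.91 kΩ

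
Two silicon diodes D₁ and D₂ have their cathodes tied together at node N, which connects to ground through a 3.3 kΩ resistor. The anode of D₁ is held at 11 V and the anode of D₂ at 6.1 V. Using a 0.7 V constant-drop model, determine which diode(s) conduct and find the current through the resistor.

Only D₁ conducts; I_R ≈ 3.1 mA

Assume both conduct. Then node N would need to be at both 11−0.7 = 10.3 V and 6.1−0.7 = 5.4 V, which is impossible.
Assume only D₁ conducts: V_N = 11 − 0.7 = 10.3 V, so I_R = 10.3/3.3 = 3.12 mA.
Check D₂: its anode-to-cathode voltage is 6.1 − 10.3 = -4.2 V < 0.7 V, so it is off. The assumption is consistent.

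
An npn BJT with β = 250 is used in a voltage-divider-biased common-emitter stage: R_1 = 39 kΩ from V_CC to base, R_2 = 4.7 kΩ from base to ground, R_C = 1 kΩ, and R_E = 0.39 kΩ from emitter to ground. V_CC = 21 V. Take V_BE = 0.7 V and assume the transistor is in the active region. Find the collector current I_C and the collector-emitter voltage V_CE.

Thevenize the base divider: V_Th = V_CC·R_2/(R_1+R_2) = 21×4.7/43.7 = 2.26 V, R_Th = R_1‖R_2 = 4.19 kΩ.
Base-emitter loop: V_Th = I_B·R_Th + V_BE + (β+1)I_B·R_E, so I_B = (2.26 − 0.7) / (4.19 + 251×0.39) = 0.0153 mA.
I_C = β·I_B = 250×0.0153 = 3.82 mA, and I_E = (β+1)I_B = 3.83 mA.
V_CE = V_CC − I_C·R_C − I_E·R_E = 21 − 3.82×1 − 3.83×0.39 = 15.7 V.
V_CE = 15.7 V > 0.2 V confirms active-region operation.

I_C ≈ 3.8 mA, V_CE ≈ 16 V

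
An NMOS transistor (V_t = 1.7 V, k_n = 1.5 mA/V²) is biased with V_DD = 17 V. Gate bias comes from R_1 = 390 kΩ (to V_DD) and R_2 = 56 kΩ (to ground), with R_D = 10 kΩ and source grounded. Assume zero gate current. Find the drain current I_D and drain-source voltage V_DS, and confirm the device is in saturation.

I_D ≈ 0.14 mA, V_DS ≈ 16 V

V_G = V_DD·R_2/(R_1+R_2) = 17×56/446 = 2.13 V. With the source grounded, V_GS = V_G = 2.13 V.
Assume saturation: I_D = (k_n/2)(V_GS − V_t)² = (1.5/2)×(2.13 − 1.7)² = 0.75×0.435² = 0.142 mA.
V_DS = V_DD − I_D·R_D = 17 − 0.142×10 = 15.6 V.
Saturation requires V_DS ≥ V_GS − V_t = 0.435 V; 15.6 ≥ 0.435 ✓.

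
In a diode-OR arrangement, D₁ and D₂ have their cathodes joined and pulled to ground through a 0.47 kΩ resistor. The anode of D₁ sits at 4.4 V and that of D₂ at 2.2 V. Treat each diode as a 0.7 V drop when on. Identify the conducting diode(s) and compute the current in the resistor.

Assume both conduct. Then node N would need to be at both 4.4−0.7 = 3.7 V and 2.2−0.7 = 1.5 V, which is impossible.
Assume only D₁ conducts: V_N = 4.4 − 0.7 = 3.7 V, so I_R = 3.7/0.47 = 7.87 mA.
Check D₂: its anode-to-cathode voltage is 2.2 − 3.7 = -1.5 V < 0.7 V, so it is off. The assumption is consistent.

Only D₁ conducts; I_R ≈ 7.9 mA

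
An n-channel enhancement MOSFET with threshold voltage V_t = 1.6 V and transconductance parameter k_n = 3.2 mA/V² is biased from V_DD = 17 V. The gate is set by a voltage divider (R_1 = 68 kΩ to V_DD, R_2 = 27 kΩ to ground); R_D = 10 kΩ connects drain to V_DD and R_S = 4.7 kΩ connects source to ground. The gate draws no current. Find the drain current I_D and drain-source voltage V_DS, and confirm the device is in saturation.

I_D ≈ 0.56 mA, V_DS ≈ 8.7 V

V_G = V_DD·R_2/(R_1+R_2) = 17×27/95 = 4.83 V.
Assume saturation: I_D = (k_n/2)(V_GS − V_t)² with V_GS = V_G − I_D·R_S = 4.83 − 4.7·I_D.
Substituting gives 35.3·I_D² − 49.6·I_D + 16.7 = 0, with roots I_D = 0.562 or 0.842 mA.
The root I_D = 0.842 mA gives V_GS = 0.875 V ≤ V_t, so take I_D = 0.562 mA.
Then V_GS = 2.19 V and V_DS = V_DD − I_D(R_D+R_S) = 17 − 0.562×14.7 = 8.75 V.
Saturation requires V_DS ≥ V_GS − V_t = 0.592 V; 8.75 ≥ 0.592 ✓.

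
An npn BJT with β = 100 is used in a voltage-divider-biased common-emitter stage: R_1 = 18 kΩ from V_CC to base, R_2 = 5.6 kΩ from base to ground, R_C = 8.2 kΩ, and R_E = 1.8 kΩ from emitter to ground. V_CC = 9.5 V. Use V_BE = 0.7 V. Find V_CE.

Thevenize the base divider: V_Th = V_CC·R_2/(R_1+R_2) = 9.5×5.6/23.6 = 2.25 V, R_Th = R_1‖R_2 = 4.27 kΩ.
Base-emitter loop: V_Th = I_B·R_Th + V_BE + (β+1)I_B·R_E, so I_B = (2.25 − 0.7) / (4.27 + 101×1.8) = 0.00835 mA.
I_C = β·I_B = 100×0.00835 = 0.835 mA, and I_E = (β+1)I_B = 0.844 mA.
V_CE = V_CC − I_C·R_C − I_E·R_E = 9.5 − 0.835×8.2 − 0.844×1.8 = 1.13 V.
V_CE = 1.13 V > 0.2 V confirms active-region operation.

V_CE ≈ 1.1 V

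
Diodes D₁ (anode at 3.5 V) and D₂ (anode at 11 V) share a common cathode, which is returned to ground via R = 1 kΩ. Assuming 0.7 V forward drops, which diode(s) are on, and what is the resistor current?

Assume both conduct. Then node N would need to be at both 3.5−0.7 = 2.8 V and 11−0.7 = 10.3 V, which is impossible.
Assume only D₂ conducts: V_N = 11 − 0.7 = 10.3 V, so I_R = 10.3/1 = 10.3 mA.
Check D₁: its anode-to-cathode voltage is 3.5 − 10.3 = -6.8 V < 0.7 V, so it is off. The assumption is consistent.

Only D₂ conducts; I_R ≈ 10 mA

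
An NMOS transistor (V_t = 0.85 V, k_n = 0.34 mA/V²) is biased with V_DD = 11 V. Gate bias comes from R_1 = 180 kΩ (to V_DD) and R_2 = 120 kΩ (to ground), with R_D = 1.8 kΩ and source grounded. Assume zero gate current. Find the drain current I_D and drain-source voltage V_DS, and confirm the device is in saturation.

I_D ≈ 2.1 mA, V_DS ≈ 7.1 V

V_G = V_DD·R_2/(R_1+R_2) = 11×120/300 = 4.4 V. With the source grounded, V_GS = V_G = 4.4 V.
Assume saturation: I_D = (k_n/2)(V_GS − V_t)² = (0.34/2)×(4.4 − 0.85)² = 0.17×3.55² = 2.14 mA.
V_DS = V_DD − I_D·R_D = 11 − 2.14×1.8 = 7.14 V.
Saturation requires V_DS ≥ V_GS − V_t = 3.55 V; 7.14 ≥ 3.55 ✓.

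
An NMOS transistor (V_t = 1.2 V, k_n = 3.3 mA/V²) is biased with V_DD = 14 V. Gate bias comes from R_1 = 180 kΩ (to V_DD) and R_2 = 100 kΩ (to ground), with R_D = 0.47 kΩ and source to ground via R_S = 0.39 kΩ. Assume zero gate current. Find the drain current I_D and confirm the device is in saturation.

V_G = V_DD·R_2/(R_1+R_2) = 14×100/280 = 5 V.
Assume saturation: I_D = (k_n/2)(V_GS − V_t)² with V_GS = V_G − I_D·R_S = 5 − 0.39·I_D.
Substituting gives 0.251·I_D² − 5.89·I_D + 23.8 = 0, with roots I_D = 5.19 or 18.3 mA.
The root I_D = 18.3 mA gives V_GS = -2.13 V ≤ V_t, so take I_D = 5.19 mA.
Then V_GS = 2.97 V and V_DS = V_DD − I_D(R_D+R_S) = 14 − 5.19×0.86 = 9.53 V.
Saturation requires V_DS ≥ V_GS − V_t = 1.77 V; 9.53 ≥ 1.77 ✓.

I_D ≈ 5.2 mA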